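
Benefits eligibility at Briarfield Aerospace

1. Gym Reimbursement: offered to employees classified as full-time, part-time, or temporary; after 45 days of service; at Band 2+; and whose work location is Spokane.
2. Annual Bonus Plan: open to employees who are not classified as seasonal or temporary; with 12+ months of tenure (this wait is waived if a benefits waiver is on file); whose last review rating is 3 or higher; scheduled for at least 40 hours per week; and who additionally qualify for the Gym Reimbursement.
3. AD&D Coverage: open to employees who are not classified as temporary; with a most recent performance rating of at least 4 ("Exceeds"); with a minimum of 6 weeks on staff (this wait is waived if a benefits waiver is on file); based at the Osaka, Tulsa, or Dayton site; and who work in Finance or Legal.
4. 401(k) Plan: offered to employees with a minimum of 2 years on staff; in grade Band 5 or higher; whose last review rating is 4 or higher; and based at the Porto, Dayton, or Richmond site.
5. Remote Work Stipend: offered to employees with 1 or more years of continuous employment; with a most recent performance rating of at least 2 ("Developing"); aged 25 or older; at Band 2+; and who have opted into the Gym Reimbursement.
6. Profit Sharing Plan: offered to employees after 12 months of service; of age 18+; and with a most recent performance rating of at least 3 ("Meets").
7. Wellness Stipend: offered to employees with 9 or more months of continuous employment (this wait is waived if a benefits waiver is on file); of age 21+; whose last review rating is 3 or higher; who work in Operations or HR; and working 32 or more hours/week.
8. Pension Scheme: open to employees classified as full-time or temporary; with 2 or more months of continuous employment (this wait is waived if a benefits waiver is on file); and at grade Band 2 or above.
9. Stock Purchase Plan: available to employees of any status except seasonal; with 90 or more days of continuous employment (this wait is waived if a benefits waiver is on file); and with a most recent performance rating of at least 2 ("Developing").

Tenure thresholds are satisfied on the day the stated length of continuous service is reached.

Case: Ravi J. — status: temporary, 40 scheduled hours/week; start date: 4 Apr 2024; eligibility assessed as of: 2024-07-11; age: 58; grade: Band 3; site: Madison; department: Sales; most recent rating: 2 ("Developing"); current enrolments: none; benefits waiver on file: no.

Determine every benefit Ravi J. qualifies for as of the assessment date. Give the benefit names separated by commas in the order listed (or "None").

Service from 4 Apr 2024 to 2024-07-11: 98 days.
Gym Reimbursement — status temporary ✓; service 98 days ≥ 45 days ✓; grade Band 3 ≥ Band 2 ✓; site Madison ✗ (not Spokane) → not eligible.
Annual Bonus Plan — status temporary ✗ (excluded) → not eligible.
AD&D Coverage — status temporary ✗ (excluded) → not eligible.
401(k) Plan — service 98 days < 2 years (≈730 days) ✗ → not eligible.
Remote Work Stipend — service 98 days < 1 year (≈365 days) ✗ → not eligible.
Profit Sharing Plan — service 98 days < 12 months (≈360 days) ✗ → not eligible.
Wellness Stipend — no waiver, service 98 days < 9 months (≈270 days) ✗ → not eligible.
Pension Scheme — status temporary ✓; no waiver, service 98 days ≥ 2 months (≈60 days) ✓; grade Band 3 ≥ Band 2 ✓ → eligible.
Stock Purchase Plan — status temporary ✓ (not excluded); no waiver, service 98 days ≥ 90 days ✓; rating 2 ≥ 2 ✓ → eligible.

Pension Scheme, Stock Purchase Plan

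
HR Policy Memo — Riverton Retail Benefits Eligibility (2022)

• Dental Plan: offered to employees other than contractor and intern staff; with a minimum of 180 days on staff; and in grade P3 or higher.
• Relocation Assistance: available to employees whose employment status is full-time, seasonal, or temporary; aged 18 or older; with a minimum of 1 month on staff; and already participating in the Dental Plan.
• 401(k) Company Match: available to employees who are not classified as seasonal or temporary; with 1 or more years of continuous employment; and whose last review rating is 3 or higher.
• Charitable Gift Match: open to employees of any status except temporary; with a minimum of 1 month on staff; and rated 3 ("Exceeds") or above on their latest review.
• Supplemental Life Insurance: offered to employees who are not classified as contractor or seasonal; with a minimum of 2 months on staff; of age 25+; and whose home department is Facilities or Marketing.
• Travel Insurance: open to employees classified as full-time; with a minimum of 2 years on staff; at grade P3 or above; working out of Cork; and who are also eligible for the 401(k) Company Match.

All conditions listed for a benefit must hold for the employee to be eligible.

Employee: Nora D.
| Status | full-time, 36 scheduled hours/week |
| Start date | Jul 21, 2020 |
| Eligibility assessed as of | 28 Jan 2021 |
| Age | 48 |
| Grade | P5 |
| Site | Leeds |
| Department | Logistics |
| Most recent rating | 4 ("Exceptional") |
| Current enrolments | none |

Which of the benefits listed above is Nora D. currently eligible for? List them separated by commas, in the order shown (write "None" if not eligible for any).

Service from Jul 21, 2020 to 28 Jan 2021: 191 days.
Dental Plan — status full-time ✓ (not excluded); service 191 days ≥ 180 days ✓; grade P5 ≥ P3 ✓ → eligible.
Relocation Assistance — status full-time ✓; age 48 ≥ 18 ✓; service 191 days ≥ 1 month (≈30 days) ✓; not enrolled in Dental Plan ✗ → not eligible.
401(k) Company Match — status full-time ✓ (not excluded); service 191 days < 1 year (≈365 days) ✗ → not eligible.
Charitable Gift Match — status full-time ✓ (not excluded); service 191 days ≥ 1 month (≈30 days) ✓; rating 4 ≥ 3 ✓ → eligible.
Supplemental Life Insurance — status full-time ✓ (not excluded); service 191 days ≥ 2 months (≈60 days) ✓; age 48 ≥ 25 ✓; dept Logistics ✗ → not eligible.
Travel Insurance — status full-time ✓; service 191 days < 2 years (≈730 days) ✗ → not eligible.

Dental Plan, Charitable Gift Match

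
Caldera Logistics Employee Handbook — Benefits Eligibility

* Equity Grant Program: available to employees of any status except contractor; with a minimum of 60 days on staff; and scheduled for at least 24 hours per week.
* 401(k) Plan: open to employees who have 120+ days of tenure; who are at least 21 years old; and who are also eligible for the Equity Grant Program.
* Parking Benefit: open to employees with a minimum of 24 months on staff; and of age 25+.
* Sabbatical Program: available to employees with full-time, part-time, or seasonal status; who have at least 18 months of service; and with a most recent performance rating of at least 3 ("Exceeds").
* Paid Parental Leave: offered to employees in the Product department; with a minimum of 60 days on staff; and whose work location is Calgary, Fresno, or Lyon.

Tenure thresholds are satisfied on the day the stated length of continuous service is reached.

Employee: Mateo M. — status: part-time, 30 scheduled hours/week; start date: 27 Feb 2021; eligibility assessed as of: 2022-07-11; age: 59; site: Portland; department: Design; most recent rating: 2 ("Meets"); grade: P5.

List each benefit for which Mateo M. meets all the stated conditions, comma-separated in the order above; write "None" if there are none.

Equity Grant Program, 401(k) Plan

Service from 27 Feb 2021 to 2022-07-11: 499 days.
Equity Grant Program — status part-time ✓ (not excluded); service 499 days ≥ 60 days ✓; 30 hrs/wk ≥ 24 ✓ → eligible.
401(k) Plan — service 499 days ≥ 120 days ✓; age 59 ≥ 21 ✓; eligible for Equity Grant Program ✓ → eligible.
Parking Benefit — service 499 days < 24 months (≈720 days) ✗ → not eligible.
Sabbatical Program — status part-time ✓; service 499 days < 18 months (≈540 days) ✗ → not eligible.
Paid Parental Leave — dept Design ✗ → not eligible.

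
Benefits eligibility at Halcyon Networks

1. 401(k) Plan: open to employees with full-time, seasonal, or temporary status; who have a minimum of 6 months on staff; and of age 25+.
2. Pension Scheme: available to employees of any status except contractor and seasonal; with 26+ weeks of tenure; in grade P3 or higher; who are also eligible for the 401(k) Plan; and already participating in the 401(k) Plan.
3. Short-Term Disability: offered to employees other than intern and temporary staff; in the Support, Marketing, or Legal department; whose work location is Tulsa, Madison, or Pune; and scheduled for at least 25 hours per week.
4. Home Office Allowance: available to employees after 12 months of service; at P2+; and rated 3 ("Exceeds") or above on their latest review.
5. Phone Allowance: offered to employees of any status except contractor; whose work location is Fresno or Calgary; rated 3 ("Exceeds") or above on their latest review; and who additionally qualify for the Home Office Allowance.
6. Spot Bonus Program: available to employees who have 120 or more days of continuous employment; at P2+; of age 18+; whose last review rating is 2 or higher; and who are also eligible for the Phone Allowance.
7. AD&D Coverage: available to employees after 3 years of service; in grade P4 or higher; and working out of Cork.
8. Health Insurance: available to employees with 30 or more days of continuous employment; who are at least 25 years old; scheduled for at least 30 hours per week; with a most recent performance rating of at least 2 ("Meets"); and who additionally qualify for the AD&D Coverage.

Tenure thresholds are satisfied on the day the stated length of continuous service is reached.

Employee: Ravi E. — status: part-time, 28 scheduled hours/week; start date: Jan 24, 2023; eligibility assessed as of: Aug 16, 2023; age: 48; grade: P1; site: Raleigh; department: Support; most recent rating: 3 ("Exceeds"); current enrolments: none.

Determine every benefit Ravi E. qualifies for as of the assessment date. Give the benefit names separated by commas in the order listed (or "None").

None

Service from Jan 24, 2023 to Aug 16, 2023: 204 days.
401(k) Plan — status part-time ✗ (requires full-time, seasonal, or temporary) → not eligible.
Pension Scheme — status part-time ✓ (not excluded); service 204 days ≥ 26 weeks (≈182 days) ✓; grade P1 < P3 ✗ → not eligible.
Short-Term Disability — status part-time ✓ (not excluded); dept Support ✓; site Raleigh ✗ (not Tulsa, Madison, or Pune) → not eligible.
Home Office Allowance — service 204 days < 12 months (≈360 days) ✗ → not eligible.
Phone Allowance — status part-time ✓ (not excluded); site Raleigh ✗ (not Fresno or Calgary) → not eligible.
Spot Bonus Program — service 204 days ≥ 120 days ✓; grade P1 < P2 ✗ → not eligible.
AD&D Coverage — service 204 days < 3 years (≈1095 days) ✗ → not eligible.
Health Insurance — service 204 days ≥ 30 days ✓; age 48 ≥ 25 ✓; 28 hrs/wk < 30 ✗ → not eligible.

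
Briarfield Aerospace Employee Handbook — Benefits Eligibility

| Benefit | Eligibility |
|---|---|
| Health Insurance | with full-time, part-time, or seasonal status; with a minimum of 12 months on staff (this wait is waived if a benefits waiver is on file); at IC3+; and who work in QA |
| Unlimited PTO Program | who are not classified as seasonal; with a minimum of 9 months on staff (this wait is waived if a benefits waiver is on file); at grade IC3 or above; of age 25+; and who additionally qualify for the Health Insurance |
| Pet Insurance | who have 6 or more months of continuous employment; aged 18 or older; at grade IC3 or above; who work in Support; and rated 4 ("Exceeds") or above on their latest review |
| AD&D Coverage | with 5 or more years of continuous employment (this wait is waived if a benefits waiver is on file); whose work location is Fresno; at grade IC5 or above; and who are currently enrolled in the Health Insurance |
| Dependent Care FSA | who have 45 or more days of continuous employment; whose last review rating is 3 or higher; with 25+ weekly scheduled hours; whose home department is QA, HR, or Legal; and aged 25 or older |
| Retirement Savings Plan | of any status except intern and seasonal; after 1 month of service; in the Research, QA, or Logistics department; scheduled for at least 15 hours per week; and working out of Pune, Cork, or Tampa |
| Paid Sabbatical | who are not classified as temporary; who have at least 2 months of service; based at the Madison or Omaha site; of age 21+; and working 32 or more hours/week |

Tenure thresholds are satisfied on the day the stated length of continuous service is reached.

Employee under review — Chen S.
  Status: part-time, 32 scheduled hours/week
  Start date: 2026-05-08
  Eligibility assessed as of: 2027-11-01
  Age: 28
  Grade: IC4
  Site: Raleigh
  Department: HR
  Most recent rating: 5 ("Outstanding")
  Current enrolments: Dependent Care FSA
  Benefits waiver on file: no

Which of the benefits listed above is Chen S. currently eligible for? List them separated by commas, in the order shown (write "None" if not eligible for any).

Dependent Care FSA

Service from 2026-05-08 to 2027-11-01: 542 days.
Health Insurance — status part-time ✓; no waiver, service 542 days ≥ 12 months (≈360 days) ✓; grade IC4 ≥ IC3 ✓; dept HR ✗ → not eligible.
Unlimited PTO Program — status part-time ✓ (not excluded); no waiver, service 542 days ≥ 9 months (≈270 days) ✓; grade IC4 ≥ IC3 ✓; age 28 ≥ 25 ✓; not eligible for Health Insurance ✗ → not eligible.
Pet Insurance — service 542 days ≥ 6 months (≈180 days) ✓; age 28 ≥ 18 ✓; grade IC4 ≥ IC3 ✓; dept HR ✗ → not eligible.
AD&D Coverage — no waiver, service 542 days < 5 years (≈1825 days) ✗ → not eligible.
Dependent Care FSA — service 542 days ≥ 45 days ✓; rating 5 ≥ 3 ✓; 32 hrs/wk ≥ 25 ✓; dept HR ✓; age 28 ≥ 25 ✓ → eligible.
Retirement Savings Plan — status part-time ✓ (not excluded); service 542 days ≥ 1 month (≈30 days) ✓; dept HR ✗ → not eligible.
Paid Sabbatical — status part-time ✓ (not excluded); service 542 days ≥ 2 months (≈60 days) ✓; site Raleigh ✗ (not Madison or Omaha) → not eligible.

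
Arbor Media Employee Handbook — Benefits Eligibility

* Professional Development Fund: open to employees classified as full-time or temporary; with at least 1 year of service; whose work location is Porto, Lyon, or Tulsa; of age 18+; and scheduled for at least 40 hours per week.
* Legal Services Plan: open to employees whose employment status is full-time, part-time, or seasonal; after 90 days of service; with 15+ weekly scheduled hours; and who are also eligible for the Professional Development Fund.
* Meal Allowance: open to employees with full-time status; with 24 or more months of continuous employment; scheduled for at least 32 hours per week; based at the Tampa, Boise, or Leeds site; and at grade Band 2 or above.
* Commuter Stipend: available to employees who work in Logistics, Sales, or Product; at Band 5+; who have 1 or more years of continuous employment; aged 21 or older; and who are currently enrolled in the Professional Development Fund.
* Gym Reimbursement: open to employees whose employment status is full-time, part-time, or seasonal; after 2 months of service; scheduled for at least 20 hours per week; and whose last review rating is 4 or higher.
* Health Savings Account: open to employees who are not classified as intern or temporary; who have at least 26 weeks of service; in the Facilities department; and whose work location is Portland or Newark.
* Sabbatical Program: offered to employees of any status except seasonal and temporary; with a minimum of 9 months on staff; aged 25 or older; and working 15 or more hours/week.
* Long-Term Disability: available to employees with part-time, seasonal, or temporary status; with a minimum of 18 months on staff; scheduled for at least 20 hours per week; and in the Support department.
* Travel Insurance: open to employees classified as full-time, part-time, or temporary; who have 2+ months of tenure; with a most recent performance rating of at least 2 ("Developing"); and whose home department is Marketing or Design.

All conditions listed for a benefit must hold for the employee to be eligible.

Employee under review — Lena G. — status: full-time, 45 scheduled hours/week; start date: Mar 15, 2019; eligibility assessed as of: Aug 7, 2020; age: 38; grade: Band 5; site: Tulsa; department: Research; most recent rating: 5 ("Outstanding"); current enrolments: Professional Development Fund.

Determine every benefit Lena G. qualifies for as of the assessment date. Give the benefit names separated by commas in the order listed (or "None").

Professional Development Fund, Legal Services Plan, Gym Reimbursement, Sabbatical Program

Service from Mar 15, 2019 to Aug 7, 2020: 511 days.
Professional Development Fund — status full-time ✓; service 511 days ≥ 1 year (≈365 days) ✓; site Tulsa ✓; age 38 ≥ 18 ✓; 45 hrs/wk ≥ 40 ✓ → eligible.
Legal Services Plan — status full-time ✓; service 511 days ≥ 90 days ✓; 45 hrs/wk ≥ 15 ✓; eligible for Professional Development Fund ✓ → eligible.
Meal Allowance — status full-time ✓; service 511 days < 24 months (≈720 days) ✗ → not eligible.
Commuter Stipend — dept Research ✗ → not eligible.
Gym Reimbursement — status full-time ✓; service 511 days ≥ 2 months (≈60 days) ✓; 45 hrs/wk ≥ 20 ✓; rating 5 ≥ 4 ✓ → eligible.
Health Savings Account — status full-time ✓ (not excluded); service 511 days ≥ 26 weeks (≈182 days) ✓; dept Research ✗ → not eligible.
Sabbatical Program — status full-time ✓ (not excluded); service 511 days ≥ 9 months (≈270 days) ✓; age 38 ≥ 25 ✓; 45 hrs/wk ≥ 15 ✓ → eligible.
Long-Term Disability — status full-time ✗ (requires part-time, seasonal, or temporary) → not eligible.
Travel Insurance — status full-time ✓; service 511 days ≥ 2 months (≈60 days) ✓; rating 5 ≥ 2 ✓; dept Research ✗ → not eligible.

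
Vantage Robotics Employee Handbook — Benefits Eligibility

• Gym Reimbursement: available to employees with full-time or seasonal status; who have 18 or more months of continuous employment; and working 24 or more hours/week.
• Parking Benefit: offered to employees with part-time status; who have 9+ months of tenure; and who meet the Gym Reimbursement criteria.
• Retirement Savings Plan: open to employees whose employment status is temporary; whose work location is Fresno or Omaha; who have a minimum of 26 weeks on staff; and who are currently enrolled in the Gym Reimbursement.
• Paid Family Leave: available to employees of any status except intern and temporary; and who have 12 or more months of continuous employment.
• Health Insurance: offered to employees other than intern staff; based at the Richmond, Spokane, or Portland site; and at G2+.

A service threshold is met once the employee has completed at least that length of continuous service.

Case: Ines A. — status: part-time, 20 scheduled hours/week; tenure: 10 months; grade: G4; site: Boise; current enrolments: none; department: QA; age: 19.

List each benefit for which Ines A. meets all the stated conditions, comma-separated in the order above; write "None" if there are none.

Gym Reimbursement — status part-time ✗ (requires full-time or seasonal) → not eligible.
Parking Benefit — status part-time ✓; service 10 months ≥ 9 months ✓; not eligible for Gym Reimbursement ✗ → not eligible.
Retirement Savings Plan — status part-time ✗ (requires temporary) → not eligible.
Paid Family Leave — status part-time ✓ (not excluded); service 10 months < 12 months ✗ → not eligible.
Health Insurance — status part-time ✓ (not excluded); site Boise ✗ (not Richmond, Spokane, or Portland) → not eligible.

None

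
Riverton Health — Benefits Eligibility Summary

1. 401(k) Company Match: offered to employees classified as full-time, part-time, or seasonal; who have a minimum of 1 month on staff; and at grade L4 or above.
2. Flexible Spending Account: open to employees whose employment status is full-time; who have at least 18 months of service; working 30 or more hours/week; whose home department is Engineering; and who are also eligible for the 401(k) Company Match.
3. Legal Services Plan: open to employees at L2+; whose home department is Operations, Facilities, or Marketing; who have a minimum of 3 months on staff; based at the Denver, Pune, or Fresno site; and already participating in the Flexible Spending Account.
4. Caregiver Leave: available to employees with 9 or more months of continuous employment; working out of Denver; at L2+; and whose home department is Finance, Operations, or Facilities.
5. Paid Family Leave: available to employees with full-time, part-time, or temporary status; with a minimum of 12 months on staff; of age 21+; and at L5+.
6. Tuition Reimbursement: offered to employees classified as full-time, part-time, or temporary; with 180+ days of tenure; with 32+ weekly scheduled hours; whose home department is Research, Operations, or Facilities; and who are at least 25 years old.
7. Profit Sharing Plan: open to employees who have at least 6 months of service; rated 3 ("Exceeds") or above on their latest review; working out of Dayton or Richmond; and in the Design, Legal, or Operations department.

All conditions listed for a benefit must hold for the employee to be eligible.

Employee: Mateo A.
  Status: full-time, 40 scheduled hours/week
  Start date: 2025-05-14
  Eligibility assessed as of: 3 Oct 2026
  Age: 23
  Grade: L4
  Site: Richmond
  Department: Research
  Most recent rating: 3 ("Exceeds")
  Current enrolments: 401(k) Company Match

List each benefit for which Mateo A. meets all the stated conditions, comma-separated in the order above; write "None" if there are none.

401(k) Company Match

Service from 2025-05-14 to 3 Oct 2026: 507 days.
401(k) Company Match — status full-time ✓; service 507 days ≥ 1 month (≈30 days) ✓; grade L4 ≥ L4 ✓ → eligible.
Flexible Spending Account — status full-time ✓; service 507 days < 18 months (≈540 days) ✗ → not eligible.
Legal Services Plan — grade L4 ≥ L2 ✓; dept Research ✗ → not eligible.
Caregiver Leave — service 507 days ≥ 9 months (≈270 days) ✓; site Richmond ✗ (not Denver) → not eligible.
Paid Family Leave — status full-time ✓; service 507 days ≥ 12 months (≈360 days) ✓; age 23 ≥ 21 ✓; grade L4 < L5 ✗ → not eligible.
Tuition Reimbursement — status full-time ✓; service 507 days ≥ 180 days ✓; 40 hrs/wk ≥ 32 ✓; dept Research ✓; age 23 < 25 ✗ → not eligible.
Profit Sharing Plan — service 507 days ≥ 6 months (≈180 days) ✓; rating 3 ≥ 3 ✓; site Richmond ✓; dept Research ✗ → not eligible.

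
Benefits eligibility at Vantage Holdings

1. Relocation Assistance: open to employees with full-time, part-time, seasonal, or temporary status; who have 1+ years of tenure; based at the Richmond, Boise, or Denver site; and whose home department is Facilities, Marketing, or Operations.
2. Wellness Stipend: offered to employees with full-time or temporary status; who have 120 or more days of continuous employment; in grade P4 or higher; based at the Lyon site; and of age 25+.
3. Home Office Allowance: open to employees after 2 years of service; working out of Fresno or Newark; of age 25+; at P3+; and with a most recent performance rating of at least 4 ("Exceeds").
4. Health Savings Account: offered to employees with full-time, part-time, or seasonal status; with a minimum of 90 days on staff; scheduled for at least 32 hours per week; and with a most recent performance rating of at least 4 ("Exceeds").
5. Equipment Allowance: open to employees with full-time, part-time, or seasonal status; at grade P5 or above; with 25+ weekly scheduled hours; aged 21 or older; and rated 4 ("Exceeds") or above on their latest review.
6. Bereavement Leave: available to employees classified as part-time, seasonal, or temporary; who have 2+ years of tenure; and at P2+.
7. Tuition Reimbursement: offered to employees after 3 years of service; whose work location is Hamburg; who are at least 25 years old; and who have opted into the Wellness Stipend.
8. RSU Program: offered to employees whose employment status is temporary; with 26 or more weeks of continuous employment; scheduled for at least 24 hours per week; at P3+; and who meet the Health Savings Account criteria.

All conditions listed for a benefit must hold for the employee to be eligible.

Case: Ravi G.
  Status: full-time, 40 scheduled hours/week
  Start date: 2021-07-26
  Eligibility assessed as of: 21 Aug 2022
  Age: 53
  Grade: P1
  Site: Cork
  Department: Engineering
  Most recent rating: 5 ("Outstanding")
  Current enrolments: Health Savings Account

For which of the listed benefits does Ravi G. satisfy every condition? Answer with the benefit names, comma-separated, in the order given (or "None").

Health Savings Account

Service from 2021-07-26 to 21 Aug 2022: 391 days.
Relocation Assistance — status full-time ✓; service 391 days ≥ 1 year (≈365 days) ✓; site Cork ✗ (not Richmond, Boise, or Denver) → not eligible.
Wellness Stipend — status full-time ✓; service 391 days ≥ 120 days ✓; grade P1 < P4 ✗ → not eligible.
Home Office Allowance — service 391 days < 2 years (≈730 days) ✗ → not eligible.
Health Savings Account — status full-time ✓; service 391 days ≥ 90 days ✓; 40 hrs/wk ≥ 32 ✓; rating 5 ≥ 4 ✓ → eligible.
Equipment Allowance — status full-time ✓; grade P1 < P5 ✗ → not eligible.
Bereavement Leave — status full-time ✗ (requires part-time, seasonal, or temporary) → not eligible.
Tuition Reimbursement — service 391 days < 3 years (≈1095 days) ✗ → not eligible.
RSU Program — status full-time ✗ (requires temporary) → not eligible.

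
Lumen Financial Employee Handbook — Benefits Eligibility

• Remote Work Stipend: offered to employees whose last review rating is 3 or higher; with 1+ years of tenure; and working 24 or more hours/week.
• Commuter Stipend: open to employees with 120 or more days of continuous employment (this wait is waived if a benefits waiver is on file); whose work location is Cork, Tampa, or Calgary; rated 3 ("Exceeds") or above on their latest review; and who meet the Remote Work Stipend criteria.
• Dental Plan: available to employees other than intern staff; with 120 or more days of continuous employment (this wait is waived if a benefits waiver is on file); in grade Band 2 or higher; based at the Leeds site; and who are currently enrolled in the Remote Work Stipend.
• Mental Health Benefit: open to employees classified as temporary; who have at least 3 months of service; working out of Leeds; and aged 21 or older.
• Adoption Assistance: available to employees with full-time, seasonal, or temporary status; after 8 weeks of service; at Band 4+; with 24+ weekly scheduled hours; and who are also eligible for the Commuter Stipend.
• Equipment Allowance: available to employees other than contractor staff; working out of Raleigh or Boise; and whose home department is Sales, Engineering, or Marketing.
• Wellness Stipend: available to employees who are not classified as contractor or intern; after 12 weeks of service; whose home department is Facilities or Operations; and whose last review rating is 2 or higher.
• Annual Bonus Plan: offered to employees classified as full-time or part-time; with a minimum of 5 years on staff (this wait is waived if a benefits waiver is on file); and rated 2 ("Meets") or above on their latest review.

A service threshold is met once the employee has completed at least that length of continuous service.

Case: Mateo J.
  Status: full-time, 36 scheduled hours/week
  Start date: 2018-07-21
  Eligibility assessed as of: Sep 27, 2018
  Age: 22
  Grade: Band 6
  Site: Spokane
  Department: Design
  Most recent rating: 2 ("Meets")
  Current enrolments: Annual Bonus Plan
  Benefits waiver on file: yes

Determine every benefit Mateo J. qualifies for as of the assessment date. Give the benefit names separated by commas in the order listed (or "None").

Service from 2018-07-21 to Sep 27, 2018: 68 days.
Remote Work Stipend — rating 2 < 3 ✗ → not eligible.
Commuter Stipend — benefits waiver on file ✓; site Spokane ✗ (not Cork, Tampa, or Calgary) → not eligible.
Dental Plan — status full-time ✓ (not excluded); benefits waiver on file ✓; grade Band 6 ≥ Band 2 ✓; site Spokane ✗ (not Leeds) → not eligible.
Mental Health Benefit — status full-time ✗ (requires temporary) → not eligible.
Adoption Assistance — status full-time ✓; service 68 days ≥ 8 weeks (≈56 days) ✓; grade Band 6 ≥ Band 4 ✓; 36 hrs/wk ≥ 24 ✓; not eligible for Commuter Stipend ✗ → not eligible.
Equipment Allowance — status full-time ✓ (not excluded); site Spokane ✗ (not Raleigh or Boise) → not eligible.
Wellness Stipend — status full-time ✓ (not excluded); service 68 days < 12 weeks (≈84 days) ✗ → not eligible.
Annual Bonus Plan — status full-time ✓; benefits waiver on file ✓; rating 2 ≥ 2 ✓ → eligible.

Annual Bonus Plan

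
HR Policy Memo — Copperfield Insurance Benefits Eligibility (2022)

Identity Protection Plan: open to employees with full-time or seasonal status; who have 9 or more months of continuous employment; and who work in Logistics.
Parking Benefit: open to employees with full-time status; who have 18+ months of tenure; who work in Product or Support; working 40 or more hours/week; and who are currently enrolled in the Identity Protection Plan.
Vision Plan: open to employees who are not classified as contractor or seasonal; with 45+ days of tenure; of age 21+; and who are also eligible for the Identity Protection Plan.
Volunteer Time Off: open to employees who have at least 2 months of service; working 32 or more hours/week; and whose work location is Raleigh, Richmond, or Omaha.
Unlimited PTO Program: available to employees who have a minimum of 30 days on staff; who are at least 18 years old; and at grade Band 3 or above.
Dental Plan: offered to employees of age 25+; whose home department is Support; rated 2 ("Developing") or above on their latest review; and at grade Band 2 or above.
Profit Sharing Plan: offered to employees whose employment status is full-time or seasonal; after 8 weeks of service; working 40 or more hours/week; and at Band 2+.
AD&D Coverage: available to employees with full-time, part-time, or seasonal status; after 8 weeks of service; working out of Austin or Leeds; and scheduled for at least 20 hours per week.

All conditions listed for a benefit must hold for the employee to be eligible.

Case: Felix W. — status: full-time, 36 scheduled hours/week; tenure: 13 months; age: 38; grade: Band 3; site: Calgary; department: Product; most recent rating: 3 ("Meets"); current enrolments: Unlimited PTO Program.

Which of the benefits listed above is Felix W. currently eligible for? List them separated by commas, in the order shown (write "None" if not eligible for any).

Identity Protection Plan — status full-time ✓; service 13 months ≥ 9 months ✓; dept Product ✗ → not eligible.
Parking Benefit — status full-time ✓; service 13 months < 18 months ✗ → not eligible.
Vision Plan — status full-time ✓ (not excluded); service 13 months ≥ 45 days ✓; age 38 ≥ 21 ✓; not eligible for Identity Protection Plan ✗ → not eligible.
Volunteer Time Off — service 13 months ≥ 2 months ✓; 36 hrs/wk ≥ 32 ✓; site Calgary ✗ (not Raleigh, Richmond, or Omaha) → not eligible.
Unlimited PTO Program — service 13 months ≥ 30 days ✓; age 38 ≥ 18 ✓; grade Band 3 ≥ Band 3 ✓ → eligible.
Dental Plan — age 38 ≥ 25 ✓; dept Product ✗ → not eligible.
Profit Sharing Plan — status full-time ✓; service 13 months ≥ 8 weeks (≈56 days) ✓; 36 hrs/wk < 40 ✗ → not eligible.
AD&D Coverage — status full-time ✓; service 13 months ≥ 8 weeks (≈56 days) ✓; site Calgary ✗ (not Austin or Leeds) → not eligible.

Unlimited PTO Program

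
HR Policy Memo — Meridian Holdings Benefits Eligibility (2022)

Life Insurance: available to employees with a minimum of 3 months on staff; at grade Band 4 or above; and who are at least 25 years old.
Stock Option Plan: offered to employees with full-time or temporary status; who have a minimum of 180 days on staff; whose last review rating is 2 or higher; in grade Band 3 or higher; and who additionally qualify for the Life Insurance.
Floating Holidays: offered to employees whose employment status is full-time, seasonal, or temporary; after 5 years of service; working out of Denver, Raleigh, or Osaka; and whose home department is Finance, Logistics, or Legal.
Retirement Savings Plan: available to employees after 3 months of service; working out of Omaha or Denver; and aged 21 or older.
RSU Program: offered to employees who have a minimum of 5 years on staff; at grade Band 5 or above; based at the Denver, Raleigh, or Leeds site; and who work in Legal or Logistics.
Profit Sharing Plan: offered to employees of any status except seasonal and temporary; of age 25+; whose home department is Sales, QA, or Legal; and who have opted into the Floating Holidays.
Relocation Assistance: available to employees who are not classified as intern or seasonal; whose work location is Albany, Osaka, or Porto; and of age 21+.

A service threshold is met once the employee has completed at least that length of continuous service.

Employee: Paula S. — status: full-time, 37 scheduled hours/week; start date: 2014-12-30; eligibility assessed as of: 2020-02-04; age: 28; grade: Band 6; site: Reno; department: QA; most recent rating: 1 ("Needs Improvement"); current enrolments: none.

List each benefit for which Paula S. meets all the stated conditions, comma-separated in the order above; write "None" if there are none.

Service from 2014-12-30 to 2020-02-04: 1862 days.
Life Insurance — service 1862 days ≥ 3 months (≈90 days) ✓; grade Band 6 ≥ Band 4 ✓; age 28 ≥ 25 ✓ → eligible.
Stock Option Plan — status full-time ✓; service 1862 days ≥ 180 days ✓; rating 1 < 2 ✗ → not eligible.
Floating Holidays — status full-time ✓; service 1862 days ≥ 5 years (≈1825 days) ✓; site Reno ✗ (not Denver, Raleigh, or Osaka) → not eligible.
Retirement Savings Plan — service 1862 days ≥ 3 months (≈90 days) ✓; site Reno ✗ (not Omaha or Denver) → not eligible.
RSU Program — service 1862 days ≥ 5 years (≈1825 days) ✓; grade Band 6 ≥ Band 5 ✓; site Reno ✗ (not Denver, Raleigh, or Leeds) → not eligible.
Profit Sharing Plan — status full-time ✓ (not excluded); age 28 ≥ 25 ✓; dept QA ✓; not enrolled in Floating Holidays ✗ → not eligible.
Relocation Assistance — status full-time ✓ (not excluded); site Reno ✗ (not Albany, Osaka, or Porto) → not eligible.

Life Insurance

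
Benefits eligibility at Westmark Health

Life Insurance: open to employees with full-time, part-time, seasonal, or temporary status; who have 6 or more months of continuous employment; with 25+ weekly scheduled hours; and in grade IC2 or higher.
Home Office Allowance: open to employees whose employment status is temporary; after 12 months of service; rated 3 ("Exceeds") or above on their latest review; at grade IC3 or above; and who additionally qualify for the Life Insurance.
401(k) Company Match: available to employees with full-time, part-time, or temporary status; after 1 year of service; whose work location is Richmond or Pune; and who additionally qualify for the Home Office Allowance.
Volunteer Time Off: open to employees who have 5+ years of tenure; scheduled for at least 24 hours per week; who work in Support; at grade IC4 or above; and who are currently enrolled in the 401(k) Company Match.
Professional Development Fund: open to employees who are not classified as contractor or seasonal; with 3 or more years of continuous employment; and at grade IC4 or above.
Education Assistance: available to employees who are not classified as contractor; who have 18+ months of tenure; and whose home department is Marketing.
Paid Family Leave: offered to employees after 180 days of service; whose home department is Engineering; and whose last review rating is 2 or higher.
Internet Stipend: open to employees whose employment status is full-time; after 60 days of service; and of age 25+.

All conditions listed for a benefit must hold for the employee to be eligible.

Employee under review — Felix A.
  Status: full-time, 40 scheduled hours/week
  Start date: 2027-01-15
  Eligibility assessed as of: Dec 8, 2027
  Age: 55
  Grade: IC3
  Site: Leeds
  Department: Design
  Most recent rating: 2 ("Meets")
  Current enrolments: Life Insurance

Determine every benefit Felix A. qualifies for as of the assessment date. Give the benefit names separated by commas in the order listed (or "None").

Life Insurance, Internet Stipend

Service from 2027-01-15 to Dec 8, 2027: 327 days.
Life Insurance — status full-time ✓; service 327 days ≥ 6 months (≈180 days) ✓; 40 hrs/wk ≥ 25 ✓; grade IC3 ≥ IC2 ✓ → eligible.
Home Office Allowance — status full-time ✗ (requires temporary) → not eligible.
401(k) Company Match — status full-time ✓; service 327 days < 1 year (≈365 days) ✗ → not eligible.
Volunteer Time Off — service 327 days < 5 years (≈1825 days) ✗ → not eligible.
Professional Development Fund — status full-time ✓ (not excluded); service 327 days < 3 years (≈1095 days) ✗ → not eligible.
Education Assistance — status full-time ✓ (not excluded); service 327 days < 18 months (≈540 days) ✗ → not eligible.
Paid Family Leave — service 327 days ≥ 180 days ✓; dept Design ✗ → not eligible.
Internet Stipend — status full-time ✓; service 327 days ≥ 60 days ✓; age 55 ≥ 25 ✓ → eligible.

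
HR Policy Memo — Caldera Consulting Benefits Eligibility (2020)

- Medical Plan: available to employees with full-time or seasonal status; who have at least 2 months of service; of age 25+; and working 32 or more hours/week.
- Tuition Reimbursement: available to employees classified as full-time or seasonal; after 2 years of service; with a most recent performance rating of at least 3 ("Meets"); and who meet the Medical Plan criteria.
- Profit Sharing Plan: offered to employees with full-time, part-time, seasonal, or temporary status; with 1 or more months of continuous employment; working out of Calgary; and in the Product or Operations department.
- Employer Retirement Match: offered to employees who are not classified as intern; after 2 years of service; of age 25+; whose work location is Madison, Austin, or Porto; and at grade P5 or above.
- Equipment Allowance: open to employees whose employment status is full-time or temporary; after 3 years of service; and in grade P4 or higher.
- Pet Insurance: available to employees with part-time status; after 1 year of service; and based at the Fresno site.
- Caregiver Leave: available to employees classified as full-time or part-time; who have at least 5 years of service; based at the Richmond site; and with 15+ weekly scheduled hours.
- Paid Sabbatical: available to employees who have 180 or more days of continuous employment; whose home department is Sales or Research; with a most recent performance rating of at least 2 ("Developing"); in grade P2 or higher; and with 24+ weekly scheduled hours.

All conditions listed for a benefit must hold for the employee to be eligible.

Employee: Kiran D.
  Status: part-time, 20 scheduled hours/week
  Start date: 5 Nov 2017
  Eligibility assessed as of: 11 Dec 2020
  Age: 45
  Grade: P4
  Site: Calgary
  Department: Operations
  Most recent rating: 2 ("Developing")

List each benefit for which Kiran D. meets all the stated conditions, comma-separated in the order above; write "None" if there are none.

Profit Sharing Plan

Service from 5 Nov 2017 to 11 Dec 2020: 1132 days.
Medical Plan — status part-time ✗ (requires full-time or seasonal) → not eligible.
Tuition Reimbursement — status part-time ✗ (requires full-time or seasonal) → not eligible.
Profit Sharing Plan — status part-time ✓; service 1132 days ≥ 1 month (≈30 days) ✓; site Calgary ✓; dept Operations ✓ → eligible.
Employer Retirement Match — status part-time ✓ (not excluded); service 1132 days ≥ 2 years (≈730 days) ✓; age 45 ≥ 25 ✓; site Calgary ✗ (not Madison, Austin, or Porto) → not eligible.
Equipment Allowance — status part-time ✗ (requires full-time or temporary) → not eligible.
Pet Insurance — status part-time ✓; service 1132 days ≥ 1 year (≈365 days) ✓; site Calgary ✗ (not Fresno) → not eligible.
Caregiver Leave — status part-time ✓; service 1132 days < 5 years (≈1825 days) ✗ → not eligible.
Paid Sabbatical — service 1132 days ≥ 180 days ✓; dept Operations ✗ → not eligible.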